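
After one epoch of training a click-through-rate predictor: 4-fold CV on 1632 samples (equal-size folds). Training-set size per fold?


Fold size = 1632/4 = 408
Training per fold = 1632 - 408 = 1224

1224


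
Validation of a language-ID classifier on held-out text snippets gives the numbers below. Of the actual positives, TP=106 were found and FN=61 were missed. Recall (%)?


Recall = TP/(TP+FN)
= 106/(106+61)
= 106/167 = 63.47%

63.47%


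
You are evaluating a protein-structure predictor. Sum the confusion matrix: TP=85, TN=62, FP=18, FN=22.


Total = TP + TN + FP + FN
= 85 + 62 + 18 + 22
= 187
(Predicted positive: 103, predicted negative: 84)

187


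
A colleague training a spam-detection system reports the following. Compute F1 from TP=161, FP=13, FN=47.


Precision = 161/174 = 0.9253
Recall = 161/208 = 0.774
F1 = 2·P·R/(P+R) = 2·TP/(2·TP+FP+FN) = 322/(322+13+47) = 322/382 = 0.8429

0.8429


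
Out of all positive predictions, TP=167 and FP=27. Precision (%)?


Precision = TP/(TP+FP)
= 167/(167+27)
= 167/194 = 86.08%

86.08%


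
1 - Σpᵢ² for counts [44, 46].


Probabilities: [44/90, 46/90] ≈ [0.4889, 0.5111]
Σpᵢ² = (1936 + 2116)/90² = 4052/8100
Gini = 1 - Σpᵢ² = 1 - 4052/8100 = 0.4998

0.4998


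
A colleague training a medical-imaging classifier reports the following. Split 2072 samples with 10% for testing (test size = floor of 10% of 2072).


Test = ⌊2072·10/100⌋ = 207
Train = 2072 - 207 = 1865

Train: 1865, Test: 207


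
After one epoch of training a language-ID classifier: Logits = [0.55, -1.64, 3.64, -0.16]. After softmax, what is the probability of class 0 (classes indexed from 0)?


Exponentials: e^0.55=1.7333, e^-1.64=0.194, e^3.64=38.0918, e^-0.16=0.8521
Sum = 40.8712
Softmax = [0.0424, 0.0047, 0.932, 0.0208]
p[0] = 1.7333/40.8712 = 0.0424

0.0424


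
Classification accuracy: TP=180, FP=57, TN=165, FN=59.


Accuracy = (TP+TN)/(TP+TN+FP+FN)
= (180+165)/(461)
= 345/461 = 74.84%

74.84%


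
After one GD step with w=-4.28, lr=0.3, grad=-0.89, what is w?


w_new = w - α·∇
= -4.28 - 0.3·-0.89
= -4.28 + 0.267
= -4.013

-4.013


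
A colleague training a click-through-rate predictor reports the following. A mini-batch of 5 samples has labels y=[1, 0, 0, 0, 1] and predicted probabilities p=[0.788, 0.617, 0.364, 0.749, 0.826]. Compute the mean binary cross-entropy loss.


L[0] = -ln(0.788) = 0.2383
L[1] = -ln(1-0.617) = -ln(0.383) = 0.9597
L[2] = -ln(1-0.364) = -ln(0.636) = 0.4526
L[3] = -ln(1-0.749) = -ln(0.251) = 1.3823
L[4] = -ln(0.826) = 0.1912
mean = (0.2383 + 0.9597 + 0.4526 + 1.3823 + 0.1912)/5 = 0.6448

0.6448


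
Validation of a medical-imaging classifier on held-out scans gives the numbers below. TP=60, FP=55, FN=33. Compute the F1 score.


Precision = 60/115 = 0.5217
Recall = 60/93 = 0.6452
F1 = 2·P·R/(P+R) = 2·TP/(2·TP+FP+FN) = 120/(120+55+33) = 120/208 = 0.5769

0.5769


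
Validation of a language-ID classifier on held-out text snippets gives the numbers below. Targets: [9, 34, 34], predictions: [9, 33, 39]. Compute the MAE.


Absolute errors: |9-9|=0, |34-33|=1, |34-39|=5
Sum = 6
MAE = 6/3 = 2

2


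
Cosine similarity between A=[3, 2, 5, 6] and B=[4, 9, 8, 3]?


A·B = 3·4 + 2·9 + 5·8 + 6·3 = 88
‖A‖ = √74 = 8.6023, ‖B‖ = √170 = 13.0384
cos = 88/(√74·√170) = 88/√12580 = 0.7846

0.7846


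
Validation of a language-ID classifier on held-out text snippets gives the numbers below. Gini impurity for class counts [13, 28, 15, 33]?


Probabilities: [13/89, 28/89, 15/89, 33/89] ≈ [0.1461, 0.3146, 0.1685, 0.3708]
Σpᵢ² = (169 + 784 + 225 + 1089)/89² = 2267/7921
Gini = 1 - Σpᵢ² = 1 - 2267/7921 = 0.7138

0.7138


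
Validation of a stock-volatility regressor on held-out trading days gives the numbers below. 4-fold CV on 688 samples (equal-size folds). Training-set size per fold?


Fold size = 688/4 = 172
Training per fold = 688 - 172 = 516

516


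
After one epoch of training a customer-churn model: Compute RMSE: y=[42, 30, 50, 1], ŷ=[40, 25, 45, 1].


MSE = 54/4 = 13.5
RMSE = √(54/4) = 3.6742

3.6742


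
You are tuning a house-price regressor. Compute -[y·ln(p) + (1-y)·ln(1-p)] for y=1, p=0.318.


BCE = -[y·ln(p) + (1-y)·ln(1-p)]
= -1·ln(0.318) - 0
= -ln(0.318) = 1.1457

1.1457


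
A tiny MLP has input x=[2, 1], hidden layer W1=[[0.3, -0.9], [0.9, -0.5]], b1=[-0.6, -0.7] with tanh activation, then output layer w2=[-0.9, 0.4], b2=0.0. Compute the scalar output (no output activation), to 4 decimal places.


z1[0] = (0.3)·(2) + (-0.9)·(1) - 0.6 = -0.9
z1[1] = (0.9)·(2) + (-0.5)·(1) - 0.7 = 0.6
h = tanh(z1) = [-0.7163, 0.537]
output = (-0.9)·(-0.7163) + (0.4)·(0.537) + 0.0 = 0.8595

0.8595


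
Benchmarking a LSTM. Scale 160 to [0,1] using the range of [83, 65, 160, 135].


min=65, max=160
(160-65)/(160-65) = 95/95 = 1.0

1.0


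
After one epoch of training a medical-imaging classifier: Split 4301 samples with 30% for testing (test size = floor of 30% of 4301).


Test = ⌊4301·30/100⌋ = 1290
Train = 4301 - 1290 = 3011

Train: 3011, Test: 1290


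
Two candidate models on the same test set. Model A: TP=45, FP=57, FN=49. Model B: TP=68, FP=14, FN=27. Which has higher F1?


Model A: P=45/102=0.4412, R=45/94=0.4787, F1=2PR/(P+R)=2TP/(2TP+FP+FN)=90/196=0.4592
Model B: P=68/82=0.8293, R=68/95=0.7158, F1=2PR/(P+R)=2TP/(2TP+FP+FN)=136/177=0.7684
0.4592 < 0.7684 → Model B

Model B


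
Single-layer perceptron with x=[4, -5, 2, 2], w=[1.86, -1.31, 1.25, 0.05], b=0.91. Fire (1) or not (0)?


z = (4)·(1.86) + (-5)·(-1.31) + (2)·(1.25) + (2)·(0.05) + 0.91
  = 17.5
step(z) = 1 (z≥0)

1


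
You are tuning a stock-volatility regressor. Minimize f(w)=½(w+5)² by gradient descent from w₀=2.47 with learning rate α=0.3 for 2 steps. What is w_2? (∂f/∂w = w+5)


step 1: grad = 2.47+5 = 7.47; w = 2.47 - 0.3·(7.47) = 0.229
step 2: grad = 0.229+5 = 5.229; w = 0.229 - 0.3·(5.229) = -1.3397

-1.3397


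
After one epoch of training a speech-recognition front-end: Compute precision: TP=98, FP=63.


Precision = TP/(TP+FP)
= 98/(98+63)
= 98/161 = 60.87%

60.87%


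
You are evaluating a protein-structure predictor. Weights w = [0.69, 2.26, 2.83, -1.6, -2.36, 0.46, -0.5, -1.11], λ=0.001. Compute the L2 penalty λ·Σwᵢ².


‖w‖₂² = (0.69)² + (2.26)² + (2.83)² + (-1.6)² + (-2.36)² + (0.46)² + (-0.5)² + (-1.11)²
     = 0.4761 + 5.1076 + 8.0089 + 2.56 + 5.5696 + 0.2116 + 0.25 + 1.2321
     = 23.4159
λ·‖w‖₂² = 0.001·23.4159 = 0.023416

0.023416


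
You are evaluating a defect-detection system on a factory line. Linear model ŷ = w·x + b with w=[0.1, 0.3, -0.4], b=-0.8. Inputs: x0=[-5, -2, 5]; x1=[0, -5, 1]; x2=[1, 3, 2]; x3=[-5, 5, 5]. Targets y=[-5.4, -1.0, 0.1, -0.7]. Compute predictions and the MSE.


ŷ0 = (0.1)·(-5) + (0.3)·(-2) + (-0.4)·(5) - 0.8 = -3.9
ŷ1 = (0.1)·(0) + (0.3)·(-5) + (-0.4)·(1) - 0.8 = -2.7
ŷ2 = (0.1)·(1) + (0.3)·(3) + (-0.4)·(2) - 0.8 = -0.6
ŷ3 = (0.1)·(-5) + (0.3)·(5) + (-0.4)·(5) - 0.8 = -1.8
errors² = [2.25, 2.89, 0.49, 1.21]
MSE = 6.8400/4 = 1.71

1.71


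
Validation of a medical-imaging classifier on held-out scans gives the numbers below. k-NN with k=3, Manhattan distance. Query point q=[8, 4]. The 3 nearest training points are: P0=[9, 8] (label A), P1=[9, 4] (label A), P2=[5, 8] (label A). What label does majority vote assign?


d(q,P0) = 5  (label A)
d(q,P1) = 1  (label A)
d(q,P2) = 7  (label A)
Votes: A=3, B=0
Majority → A

A


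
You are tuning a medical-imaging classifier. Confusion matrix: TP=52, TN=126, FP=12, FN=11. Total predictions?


Total = TP + TN + FP + FN
= 52 + 126 + 12 + 11
= 201
(Predicted positive: 64, predicted negative: 137)

201


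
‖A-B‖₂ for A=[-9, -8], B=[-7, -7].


d = √((-9+ 7)² + (-8+ 7)²)
  = √(4 + 1)
  = √5 = 2.2361

2.2361


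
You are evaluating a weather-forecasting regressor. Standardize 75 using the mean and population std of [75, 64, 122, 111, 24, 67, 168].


μ = 90.1429, σ = 43.6461
z = (75 - 90.1429)/43.6461 = -0.3469

-0.3469


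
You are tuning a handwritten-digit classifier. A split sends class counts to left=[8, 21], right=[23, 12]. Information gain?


Parent = [31, 33], H_parent = 0.9993
H_left = 0.8498 (n=29), H_right = 0.9275 (n=35)
H_children = (29/64)·0.8498 + (35/64)·0.9275 = 0.8923
IG = 0.9993 - 0.8923 = 0.107

0.107


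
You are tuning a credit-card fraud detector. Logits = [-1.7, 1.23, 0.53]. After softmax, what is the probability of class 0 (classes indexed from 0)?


Exponentials: e^-1.7=0.1827, e^1.23=3.4212, e^0.53=1.6989
Sum = 5.3028
Softmax = [0.0345, 0.6452, 0.3204]
p[0] = 0.1827/5.3028 = 0.0345

0.0345


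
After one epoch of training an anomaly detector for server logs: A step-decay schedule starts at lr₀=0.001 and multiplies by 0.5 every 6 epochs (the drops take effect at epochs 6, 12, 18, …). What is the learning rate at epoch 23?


n_drops = ⌊23/6⌋ = 3
lr = 0.001·0.5^3 = 0.001·0.125 = 0.000125

0.000125


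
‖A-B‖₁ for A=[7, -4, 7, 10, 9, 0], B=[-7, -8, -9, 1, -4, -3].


d = |7+ 7| + |-4+ 8| + |7+ 9| + |10-1| + |9+ 4| + |0+ 3|
  = 14 + 4 + 16 + 9 + 13 + 3
  = 59

59


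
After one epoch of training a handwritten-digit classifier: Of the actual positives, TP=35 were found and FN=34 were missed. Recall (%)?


Recall = TP/(TP+FN)
= 35/(35+34)
= 35/69 = 50.72%

50.72%


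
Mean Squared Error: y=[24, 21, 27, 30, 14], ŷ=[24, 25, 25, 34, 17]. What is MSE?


Squared errors: (24-24)²=0, (21-25)²=16, (27-25)²=4, (30-34)²=16, (14-17)²=9
Sum = 45
MSE = 45/5 = 9

9


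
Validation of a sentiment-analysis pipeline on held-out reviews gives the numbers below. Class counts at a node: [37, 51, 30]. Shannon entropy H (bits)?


Probabilities: [37/118, 51/118, 30/118] ≈ [0.3136, 0.4322, 0.2542]
H = -((37/118)·log₂(37/118) + (51/118)·log₂(51/118) + (30/118)·log₂(30/118))
  = 1.55 bits

1.55 bits


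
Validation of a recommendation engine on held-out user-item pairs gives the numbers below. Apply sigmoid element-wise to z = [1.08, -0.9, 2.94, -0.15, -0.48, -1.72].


σ(1.08) = 1/(1+e^-1.08) = 0.7465
σ(-0.9) = 1/(1+e^0.9) = 0.2891
σ(2.94) = 1/(1+e^-2.94) = 0.9498
σ(-0.15) = 1/(1+e^0.15) = 0.4626
σ(-0.48) = 1/(1+e^0.48) = 0.3823
σ(-1.72) = 1/(1+e^1.72) = 0.1519
result = [0.7465, 0.2891, 0.9498, 0.4626, 0.3823, 0.1519]

[0.7465, 0.2891, 0.9498, 0.4626, 0.3823, 0.1519]


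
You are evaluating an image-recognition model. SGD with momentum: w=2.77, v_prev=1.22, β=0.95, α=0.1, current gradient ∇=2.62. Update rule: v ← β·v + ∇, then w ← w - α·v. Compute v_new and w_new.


v_new = 0.95·1.22 + 2.62 = 1.159 + 2.62 = 3.779
w_new = 2.77 - 0.1·3.779 = 2.77 - 0.3779 = 2.3921

v_new=3.779, w_new=2.3921


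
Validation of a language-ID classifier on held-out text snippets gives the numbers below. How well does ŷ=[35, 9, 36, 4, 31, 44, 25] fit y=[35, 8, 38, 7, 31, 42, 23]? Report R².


ȳ = 26.2857
SS_res = Σ(y-ŷ)² = 22
SS_tot = Σ(y-ȳ)² = 1199.43
R² = 1 - SS_res/SS_tot = 1 - 0.0183 = 0.9817

0.9817


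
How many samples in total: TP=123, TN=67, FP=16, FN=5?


Total = TP + TN + FP + FN
= 123 + 67 + 16 + 5
= 211
(Predicted positive: 139, predicted negative: 72)

211


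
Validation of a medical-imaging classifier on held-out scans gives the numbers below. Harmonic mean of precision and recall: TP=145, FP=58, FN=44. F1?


Precision = 145/203 = 0.7143
Recall = 145/189 = 0.7672
F1 = 2·P·R/(P+R) = 2·TP/(2·TP+FP+FN) = 290/(290+58+44) = 290/392 = 0.7398

0.7398


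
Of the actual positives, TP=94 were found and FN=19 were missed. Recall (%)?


Recall = TP/(TP+FN)
= 94/(94+19)
= 94/113 = 83.19%

83.19%


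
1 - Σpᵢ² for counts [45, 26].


Probabilities: [45/71, 26/71] ≈ [0.6338, 0.3662]
Σpᵢ² = (2025 + 676)/71² = 2701/5041
Gini = 1 - Σpᵢ² = 1 - 2701/5041 = 0.4642

0.4642


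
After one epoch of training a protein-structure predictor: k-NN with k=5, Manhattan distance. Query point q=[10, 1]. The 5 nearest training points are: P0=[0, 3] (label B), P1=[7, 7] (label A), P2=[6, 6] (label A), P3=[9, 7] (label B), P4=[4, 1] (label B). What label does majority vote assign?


d(q,P0) = 12  (label B)
d(q,P1) = 9  (label A)
d(q,P2) = 9  (label A)
d(q,P3) = 7  (label B)
d(q,P4) = 6  (label B)
Votes: A=2, B=3
Majority → B

B


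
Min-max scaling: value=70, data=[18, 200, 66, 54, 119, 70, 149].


min=18, max=200
(70-18)/(200-18) = 52/182 = 0.2857

0.2857


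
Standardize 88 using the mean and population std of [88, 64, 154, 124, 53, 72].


μ = 92.5, σ = 35.561
z = (88 - 92.5)/35.561 = -0.1265

-0.1265


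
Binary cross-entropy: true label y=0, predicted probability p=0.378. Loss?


BCE = -[y·ln(p) + (1-y)·ln(1-p)]
= -0 - 1·ln(1-0.378)
= -ln(0.622) = 0.4748

0.4748


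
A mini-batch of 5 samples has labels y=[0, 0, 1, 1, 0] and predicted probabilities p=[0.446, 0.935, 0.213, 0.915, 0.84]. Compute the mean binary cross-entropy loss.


L[0] = -ln(1-0.446) = -ln(0.554) = 0.5906
L[1] = -ln(1-0.935) = -ln(0.065) = 2.7334
L[2] = -ln(0.213) = 1.5465
L[3] = -ln(0.915) = 0.0888
L[4] = -ln(1-0.84) = -ln(0.16) = 1.8326
mean = (0.5906 + 2.7334 + 1.5465 + 0.0888 + 1.8326)/5 = 1.3584

1.3584


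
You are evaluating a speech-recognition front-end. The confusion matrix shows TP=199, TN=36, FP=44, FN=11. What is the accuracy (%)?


Accuracy = (TP+TN)/(TP+TN+FP+FN)
= (199+36)/(290)
= 235/290 = 81.03%

81.03%


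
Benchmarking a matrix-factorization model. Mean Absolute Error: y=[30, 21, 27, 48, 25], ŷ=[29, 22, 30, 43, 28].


Absolute errors: |30-29|=1, |21-22|=1, |27-30|=3, |48-43|=5, |25-28|=3
Sum = 13
MAE = 13/5 = 13/5

13/5


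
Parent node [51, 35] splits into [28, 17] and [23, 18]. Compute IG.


Parent = [51, 35], H_parent = 0.9749
H_left = 0.9565 (n=45), H_right = 0.9892 (n=41)
H_children = (45/86)·0.9565 + (41/86)·0.9892 = 0.9721
IG = 0.9749 - 0.9721 = 0.0028

0.0028


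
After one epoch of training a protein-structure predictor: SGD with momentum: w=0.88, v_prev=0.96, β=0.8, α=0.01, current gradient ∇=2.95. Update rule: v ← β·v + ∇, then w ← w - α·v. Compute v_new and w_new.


v_new = 0.8·0.96 + 2.95 = 0.768 + 2.95 = 3.718
w_new = 0.88 - 0.01·3.718 = 0.88 - 0.03718 = 0.84282

v_new=3.718, w_new=0.84282


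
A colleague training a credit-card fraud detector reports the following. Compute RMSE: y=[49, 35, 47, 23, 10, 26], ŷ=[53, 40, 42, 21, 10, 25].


MSE = 71/6 = 11.8333
RMSE = √(71/6) = 3.44

3.44


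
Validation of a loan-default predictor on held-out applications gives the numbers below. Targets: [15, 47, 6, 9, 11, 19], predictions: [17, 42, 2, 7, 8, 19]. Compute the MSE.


Squared errors: (15-17)²=4, (47-42)²=25, (6-2)²=16, (9-7)²=4, (11-8)²=9, (19-19)²=0
Sum = 58
MSE = 58/6 = 29/3

29/3


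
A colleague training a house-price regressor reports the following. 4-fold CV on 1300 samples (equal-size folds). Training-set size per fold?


Fold size = 1300/4 = 325
Training per fold = 1300 - 325 = 975

975


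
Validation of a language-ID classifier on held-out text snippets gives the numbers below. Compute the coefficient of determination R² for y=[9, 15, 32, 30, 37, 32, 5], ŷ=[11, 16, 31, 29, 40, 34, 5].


ȳ = 22.8571
SS_res = Σ(y-ŷ)² = 20
SS_tot = Σ(y-ȳ)² = 990.86
R² = 1 - SS_res/SS_tot = 1 - 0.0202 = 0.9798

0.9798


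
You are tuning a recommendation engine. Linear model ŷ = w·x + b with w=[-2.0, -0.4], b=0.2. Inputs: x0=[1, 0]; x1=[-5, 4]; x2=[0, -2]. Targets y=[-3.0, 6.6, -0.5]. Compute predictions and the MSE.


ŷ0 = (-2.0)·(1) + (-0.4)·(0) + 0.2 = -1.8
ŷ1 = (-2.0)·(-5) + (-0.4)·(4) + 0.2 = 8.6
ŷ2 = (-2.0)·(0) + (-0.4)·(-2) + 0.2 = 1.0
errors² = [1.44, 4.0, 2.25]
MSE = 7.6900/3 = 2.5633

2.5633


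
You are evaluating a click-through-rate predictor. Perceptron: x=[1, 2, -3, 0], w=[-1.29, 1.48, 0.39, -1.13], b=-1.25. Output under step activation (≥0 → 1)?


z = (1)·(-1.29) + (2)·(1.48) + (-3)·(0.39) + (0)·(-1.13) - 1.25
  = -0.75
step(z) = 0 (z<0)

0


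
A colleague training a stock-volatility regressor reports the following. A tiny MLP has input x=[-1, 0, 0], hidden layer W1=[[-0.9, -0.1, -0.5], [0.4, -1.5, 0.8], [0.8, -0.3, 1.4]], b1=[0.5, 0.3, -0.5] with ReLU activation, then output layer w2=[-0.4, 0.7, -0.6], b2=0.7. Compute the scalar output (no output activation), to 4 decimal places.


z1[0] = (-0.9)·(-1) + (-0.1)·(0) + (-0.5)·(0) + 0.5 = 1.4
z1[1] = (0.4)·(-1) + (-1.5)·(0) + (0.8)·(0) + 0.3 = -0.1
z1[2] = (0.8)·(-1) + (-0.3)·(0) + (1.4)·(0) - 0.5 = -1.3
h = ReLU(z1) = [1.4, 0.0, 0.0]
output = (-0.4)·(1.4) + (0.7)·(0.0) + (-0.6)·(0.0) + 0.7 = 0.14

0.14


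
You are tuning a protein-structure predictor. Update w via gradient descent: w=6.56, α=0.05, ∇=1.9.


w_new = w - α·∇
= 6.56 - 0.05·1.9
= 6.56 - 0.095
= 6.465

6.465


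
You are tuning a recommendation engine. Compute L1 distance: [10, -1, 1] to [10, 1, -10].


d = |10-10| + |-1-1| + |1+ 10|
  = 0 + 2 + 11
  = 13

13


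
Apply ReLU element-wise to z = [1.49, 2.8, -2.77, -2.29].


ReLU(1.49) = max(0, 1.49) = 1.49
ReLU(2.8) = max(0, 2.8) = 2.8
ReLU(-2.77) = max(0, -2.77) = 0.0
ReLU(-2.29) = max(0, -2.29) = 0.0
result = [1.49, 2.8, 0.0, 0.0]

[1.49, 2.8, 0.0, 0.0]


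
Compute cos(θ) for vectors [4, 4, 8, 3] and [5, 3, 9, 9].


A·B = 4·5 + 4·3 + 8·9 + 3·9 = 131
‖A‖ = √105 = 10.247, ‖B‖ = √196 = 14
cos = 131/(√105·√196) = 131/√20580 = 0.9132

0.9132


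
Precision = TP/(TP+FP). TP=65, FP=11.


Precision = TP/(TP+FP)
= 65/(65+11)
= 65/76 = 85.53%

85.53%


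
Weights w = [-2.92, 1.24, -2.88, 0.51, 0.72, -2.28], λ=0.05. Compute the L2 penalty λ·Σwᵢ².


‖w‖₂² = (-2.92)² + (1.24)² + (-2.88)² + (0.51)² + (0.72)² + (-2.28)²
     = 8.5264 + 1.5376 + 8.2944 + 0.2601 + 0.5184 + 5.1984
     = 24.3353
λ·‖w‖₂² = 0.05·24.3353 = 1.216765

1.216765


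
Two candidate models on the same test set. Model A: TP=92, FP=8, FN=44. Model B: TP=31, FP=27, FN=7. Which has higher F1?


Model A: P=92/100=0.92, R=92/136=0.6765, F1=2PR/(P+R)=2TP/(2TP+FP+FN)=184/236=0.7797
Model B: P=31/58=0.5345, R=31/38=0.8158, F1=2PR/(P+R)=2TP/(2TP+FP+FN)=62/96=0.6458
0.7797 > 0.6458 → Model A

Model A


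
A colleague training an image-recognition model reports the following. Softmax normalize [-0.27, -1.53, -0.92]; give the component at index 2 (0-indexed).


Exponentials: e^-0.27=0.7634, e^-1.53=0.2165, e^-0.92=0.3985
Sum = 1.3784
Softmax = [0.5538, 0.1571, 0.2891]
p[2] = 0.3985/1.3784 = 0.2891

0.2891


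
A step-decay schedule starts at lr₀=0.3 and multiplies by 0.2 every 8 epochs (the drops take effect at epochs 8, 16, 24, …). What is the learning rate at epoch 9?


n_drops = ⌊9/8⌋ = 1
lr = 0.3·0.2^1 = 0.3·0.2 = 0.06

0.06


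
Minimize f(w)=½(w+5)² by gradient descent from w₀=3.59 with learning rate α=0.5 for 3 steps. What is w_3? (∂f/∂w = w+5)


step 1: grad = 3.59+5 = 8.59; w = 3.59 - 0.5·(8.59) = -0.705
step 2: grad = -0.705+5 = 4.295; w = -0.705 - 0.5·(4.295) = -2.8525
step 3: grad = -2.8525+5 = 2.1475; w = -2.8525 - 0.5·(2.1475) = -3.92625

-3.92625


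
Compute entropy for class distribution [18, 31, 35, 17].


Probabilities: [18/101, 31/101, 35/101, 17/101] ≈ [0.1782, 0.3069, 0.3465, 0.1683]
H = -((18/101)·log₂(18/101) + (31/101)·log₂(31/101) + (35/101)·log₂(35/101) + (17/101)·log₂(17/101))
  = 1.929 bits

1.929 bits


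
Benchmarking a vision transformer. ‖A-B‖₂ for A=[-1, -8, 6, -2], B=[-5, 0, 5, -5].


d = √((-1+ 5)² + (-8-0)² + (6-5)² + (-2+ 5)²)
  = √(16 + 64 + 1 + 9)
  = √90 = 9.4868

9.4868


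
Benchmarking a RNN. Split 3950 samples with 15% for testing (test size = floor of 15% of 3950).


Test = ⌊3950·15/100⌋ = 592
Train = 3950 - 592 = 3358

Train: 3358, Test: 592


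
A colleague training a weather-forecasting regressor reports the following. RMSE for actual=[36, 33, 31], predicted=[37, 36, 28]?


MSE = 19/3 = 6.3333
RMSE = √(19/3) = 2.5166

2.5166


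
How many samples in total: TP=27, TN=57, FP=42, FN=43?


Total = TP + TN + FP + FN
= 27 + 57 + 42 + 43
= 169
(Predicted positive: 69, predicted negative: 100)

169


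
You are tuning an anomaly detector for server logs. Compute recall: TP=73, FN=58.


Recall = TP/(TP+FN)
= 73/(73+58)
= 73/131 = 55.73%

55.73%


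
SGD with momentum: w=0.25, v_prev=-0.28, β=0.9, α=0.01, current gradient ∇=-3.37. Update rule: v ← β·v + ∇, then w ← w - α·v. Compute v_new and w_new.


v_new = 0.9·-0.28 - 3.37 = -0.252 - 3.37 = -3.622
w_new = 0.25 - 0.01·-3.622 = 0.25 + 0.03622 = 0.28622

v_new=-3.622, w_new=0.28622


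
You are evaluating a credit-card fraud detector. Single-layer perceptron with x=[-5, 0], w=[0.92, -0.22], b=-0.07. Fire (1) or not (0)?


z = (-5)·(0.92) + (0)·(-0.22) - 0.07
  = -4.67
step(z) = 0 (z<0)

0


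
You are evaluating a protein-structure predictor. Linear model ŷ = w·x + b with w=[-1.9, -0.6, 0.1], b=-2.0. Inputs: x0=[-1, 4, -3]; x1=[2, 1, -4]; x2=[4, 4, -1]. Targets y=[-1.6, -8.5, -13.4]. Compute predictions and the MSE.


ŷ0 = (-1.9)·(-1) + (-0.6)·(4) + (0.1)·(-3) - 2.0 = -2.8
ŷ1 = (-1.9)·(2) + (-0.6)·(1) + (0.1)·(-4) - 2.0 = -6.8
ŷ2 = (-1.9)·(4) + (-0.6)·(4) + (0.1)·(-1) - 2.0 = -12.1
errors² = [1.44, 2.89, 1.69]
MSE = 6.0200/3 = 2.0067

2.0067


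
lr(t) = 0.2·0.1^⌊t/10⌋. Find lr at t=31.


n_drops = ⌊31/10⌋ = 3
lr = 0.2·0.1^3 = 0.2·0.001 = 0.0002

0.0002


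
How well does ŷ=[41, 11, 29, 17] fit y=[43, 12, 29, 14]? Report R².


ȳ = 24.5
SS_res = Σ(y-ŷ)² = 14
SS_tot = Σ(y-ȳ)² = 629
R² = 1 - SS_res/SS_tot = 1 - 0.0223 = 0.9777

0.9777


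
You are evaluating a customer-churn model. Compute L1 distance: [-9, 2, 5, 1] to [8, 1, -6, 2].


d = |-9-8| + |2-1| + |5+ 6| + |1-2|
  = 17 + 1 + 11 + 1
  = 30

30


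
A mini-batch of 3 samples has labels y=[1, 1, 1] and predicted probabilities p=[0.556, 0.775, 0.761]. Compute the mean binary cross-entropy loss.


L[0] = -ln(0.556) = 0.587
L[1] = -ln(0.775) = 0.2549
L[2] = -ln(0.761) = 0.2731
mean = (0.587 + 0.2549 + 0.2731)/3 = 0.3717

0.3717


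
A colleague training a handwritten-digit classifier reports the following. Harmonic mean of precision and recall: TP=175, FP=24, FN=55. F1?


Precision = 175/199 = 0.8794
Recall = 175/230 = 0.7609
F1 = 2·P·R/(P+R) = 2·TP/(2·TP+FP+FN) = 350/(350+24+55) = 350/429 = 0.8159

0.8159


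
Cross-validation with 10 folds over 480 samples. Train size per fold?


Fold size = 480/10 = 48
Training per fold = 480 - 48 = 432

432


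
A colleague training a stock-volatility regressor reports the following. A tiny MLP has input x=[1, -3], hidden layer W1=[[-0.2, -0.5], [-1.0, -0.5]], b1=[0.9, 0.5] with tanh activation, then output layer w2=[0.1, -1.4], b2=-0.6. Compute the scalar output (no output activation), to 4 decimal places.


z1[0] = (-0.2)·(1) + (-0.5)·(-3) + 0.9 = 2.2
z1[1] = (-1.0)·(1) + (-0.5)·(-3) + 0.5 = 1.0
h = tanh(z1) = [0.9757, 0.7616]
output = (0.1)·(0.9757) + (-1.4)·(0.7616) - 0.6 = -1.5687

-1.5687


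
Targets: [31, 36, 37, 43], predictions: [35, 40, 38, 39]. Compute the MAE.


Absolute errors: |31-35|=4, |36-40|=4, |37-38|=1, |43-39|=4
Sum = 13
MAE = 13/4 = 13/4

13/4


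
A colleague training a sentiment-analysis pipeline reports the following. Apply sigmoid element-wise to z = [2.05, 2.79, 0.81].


σ(2.05) = 1/(1+e^-2.05) = 0.8859
σ(2.79) = 1/(1+e^-2.79) = 0.9421
σ(0.81) = 1/(1+e^-0.81) = 0.6921
result = [0.8859, 0.9421, 0.6921]

[0.8859, 0.9421, 0.6921]


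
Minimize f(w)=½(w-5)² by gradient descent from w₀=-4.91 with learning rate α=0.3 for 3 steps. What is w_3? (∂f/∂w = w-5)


step 1: grad = -4.91-5 = -9.91; w = -4.91 - 0.3·(-9.91) = -1.937
step 2: grad = -1.937-5 = -6.937; w = -1.937 - 0.3·(-6.937) = 0.1441
step 3: grad = 0.1441-5 = -4.8559; w = 0.1441 - 0.3·(-4.8559) = 1.60087

1.60087


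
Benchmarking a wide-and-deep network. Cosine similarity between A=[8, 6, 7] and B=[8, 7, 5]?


A·B = 8·8 + 6·7 + 7·5 = 141
‖A‖ = √149 = 12.2066, ‖B‖ = √138 = 11.7473
cos = 141/(√149·√138) = 141/√20562 = 0.9833

0.9833


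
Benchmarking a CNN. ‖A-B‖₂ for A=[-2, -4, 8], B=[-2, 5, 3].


d = √((-2+ 2)² + (-4-5)² + (8-3)²)
  = √(0 + 81 + 25)
  = √106 = 10.2956

10.2956


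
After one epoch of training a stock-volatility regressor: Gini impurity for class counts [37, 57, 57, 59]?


Probabilities: [37/210, 57/210, 57/210, 59/210] ≈ [0.1762, 0.2714, 0.2714, 0.281]
Σpᵢ² = (1369 + 3249 + 3249 + 3481)/210² = 11348/44100
Gini = 1 - Σpᵢ² = 1 - 11348/44100 = 0.7427

0.7427


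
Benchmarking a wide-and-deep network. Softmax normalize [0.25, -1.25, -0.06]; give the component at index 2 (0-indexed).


Exponentials: e^0.25=1.284, e^-1.25=0.2865, e^-0.06=0.9418
Sum = 2.5123
Softmax = [0.5111, 0.114, 0.3749]
p[2] = 0.9418/2.5123 = 0.3749

0.3749


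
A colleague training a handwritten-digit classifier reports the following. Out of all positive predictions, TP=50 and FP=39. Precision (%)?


Precision = TP/(TP+FP)
= 50/(50+39)
= 50/89 = 56.18%

56.18%


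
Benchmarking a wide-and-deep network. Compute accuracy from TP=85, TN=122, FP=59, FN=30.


Accuracy = (TP+TN)/(TP+TN+FP+FN)
= (85+122)/(296)
= 207/296 = 69.93%

69.93%


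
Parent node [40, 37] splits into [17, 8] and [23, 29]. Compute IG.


Parent = [40, 37], H_parent = 0.9989
H_left = 0.9044 (n=25), H_right = 0.9904 (n=52)
H_children = (25/77)·0.9044 + (52/77)·0.9904 = 0.9625
IG = 0.9989 - 0.9625 = 0.0364

0.0364


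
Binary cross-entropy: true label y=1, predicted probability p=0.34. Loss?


BCE = -[y·ln(p) + (1-y)·ln(1-p)]
= -1·ln(0.34) - 0
= -ln(0.34) = 1.0788

1.0788


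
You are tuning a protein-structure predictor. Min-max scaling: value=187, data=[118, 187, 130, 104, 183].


min=104, max=187
(187-104)/(187-104) = 83/83 = 1.0

1.0


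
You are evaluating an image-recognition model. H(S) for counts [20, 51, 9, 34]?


Probabilities: [20/114, 51/114, 9/114, 34/114] ≈ [0.1754, 0.4474, 0.0789, 0.2982]
H = -((20/114)·log₂(20/114) + (51/114)·log₂(51/114) + (9/114)·log₂(9/114) + (34/114)·log₂(34/114))
  = 1.7694 bits

1.7694 bits


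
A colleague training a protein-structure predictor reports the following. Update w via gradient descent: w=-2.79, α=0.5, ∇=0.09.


w_new = w - α·∇
= -2.79 - 0.5·0.09
= -2.79 - 0.045
= -2.835

-2.835


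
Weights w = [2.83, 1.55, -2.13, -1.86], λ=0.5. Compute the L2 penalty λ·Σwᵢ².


‖w‖₂² = (2.83)² + (1.55)² + (-2.13)² + (-1.86)²
     = 8.0089 + 2.4025 + 4.5369 + 3.4596
     = 18.4079
λ·‖w‖₂² = 0.5·18.4079 = 9.20395

9.20395


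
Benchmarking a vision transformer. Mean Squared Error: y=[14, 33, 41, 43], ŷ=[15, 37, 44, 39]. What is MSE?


Squared errors: (14-15)²=1, (33-37)²=16, (41-44)²=9, (43-39)²=16
Sum = 42
MSE = 42/4 = 21/2

21/2


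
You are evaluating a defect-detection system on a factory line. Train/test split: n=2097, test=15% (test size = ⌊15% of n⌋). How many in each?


Test = ⌊2097·15/100⌋ = 314
Train = 2097 - 314 = 1783

Train: 1783, Test: 314


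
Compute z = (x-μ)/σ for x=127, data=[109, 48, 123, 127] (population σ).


μ = 101.75, σ = 31.7441
z = (127 - 101.75)/31.7441 = 0.7954

0.7954


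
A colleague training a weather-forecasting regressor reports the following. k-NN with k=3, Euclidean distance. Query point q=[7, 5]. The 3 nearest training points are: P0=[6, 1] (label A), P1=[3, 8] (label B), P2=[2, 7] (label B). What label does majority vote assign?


d(q,P0) = 4.1231  (label A)
d(q,P1) = 5.0  (label B)
d(q,P2) = 5.3852  (label B)
Votes: A=1, B=2
Majority → B

B


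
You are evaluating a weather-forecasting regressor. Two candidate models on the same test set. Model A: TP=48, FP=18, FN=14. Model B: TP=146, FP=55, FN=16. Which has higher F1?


Model A: P=48/66=0.7273, R=48/62=0.7742, F1=2PR/(P+R)=2TP/(2TP+FP+FN)=96/128=0.75
Model B: P=146/201=0.7264, R=146/162=0.9012, F1=2PR/(P+R)=2TP/(2TP+FP+FN)=292/363=0.8044
0.75 < 0.8044 → Model B

Model B


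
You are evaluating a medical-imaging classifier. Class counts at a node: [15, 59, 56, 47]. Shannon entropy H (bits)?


Probabilities: [15/177, 59/177, 56/177, 47/177] ≈ [0.0847, 0.3333, 0.3164, 0.2655]
H = -((15/177)·log₂(15/177) + (59/177)·log₂(59/177) + (56/177)·log₂(56/177) + (47/177)·log₂(47/177))
  = 1.8633 bits

1.8633 bits


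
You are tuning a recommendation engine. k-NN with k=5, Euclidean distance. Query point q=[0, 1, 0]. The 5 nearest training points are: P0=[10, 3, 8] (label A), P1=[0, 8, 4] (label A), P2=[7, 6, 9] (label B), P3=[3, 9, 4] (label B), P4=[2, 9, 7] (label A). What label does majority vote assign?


d(q,P0) = 12.9615  (label A)
d(q,P1) = 8.0623  (label A)
d(q,P2) = 12.4499  (label B)
d(q,P3) = 9.434  (label B)
d(q,P4) = 10.8167  (label A)
Votes: A=3, B=2
Majority → A

A


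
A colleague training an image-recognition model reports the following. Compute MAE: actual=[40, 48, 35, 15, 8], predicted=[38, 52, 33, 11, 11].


Absolute errors: |40-38|=2, |48-52|=4, |35-33|=2, |15-11|=4, |8-11|=3
Sum = 15
MAE = 15/5 = 3

3


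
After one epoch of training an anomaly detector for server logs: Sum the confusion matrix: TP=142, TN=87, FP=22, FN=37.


Total = TP + TN + FP + FN
= 142 + 87 + 22 + 37
= 288
(Predicted positive: 164, predicted negative: 124)

288


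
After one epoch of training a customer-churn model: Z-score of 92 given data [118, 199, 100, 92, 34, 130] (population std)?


μ = 112.1667, σ = 49.2559
z = (92 - 112.1667)/49.2559 = -0.4094

-0.4094


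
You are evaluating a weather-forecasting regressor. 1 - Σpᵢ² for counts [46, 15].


Probabilities: [46/61, 15/61] ≈ [0.7541, 0.2459]
Σpᵢ² = (2116 + 225)/61² = 2341/3721
Gini = 1 - Σpᵢ² = 1 - 2341/3721 = 0.3709

0.3709


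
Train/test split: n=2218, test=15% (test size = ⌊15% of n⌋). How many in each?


Test = ⌊2218·15/100⌋ = 332
Train = 2218 - 332 = 1886

Train: 1886, Test: 332


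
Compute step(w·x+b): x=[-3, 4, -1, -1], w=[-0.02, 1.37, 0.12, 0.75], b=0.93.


z = (-3)·(-0.02) + (4)·(1.37) + (-1)·(0.12) + (-1)·(0.75) + 0.93
  = 5.6
step(z) = 1 (z≥0)

1


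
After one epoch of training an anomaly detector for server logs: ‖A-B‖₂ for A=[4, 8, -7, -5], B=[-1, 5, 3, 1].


d = √((4+ 1)² + (8-5)² + (-7-3)² + (-5-1)²)
  = √(25 + 9 + 100 + 36)
  = √170 = 13.0384

13.0384


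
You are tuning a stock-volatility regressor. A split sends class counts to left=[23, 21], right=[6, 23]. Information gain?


Parent = [29, 44], H_parent = 0.9693
H_left = 0.9985 (n=44), H_right = 0.7355 (n=29)
H_children = (44/73)·0.9985 + (29/73)·0.7355 = 0.894
IG = 0.9693 - 0.894 = 0.0753

0.0753


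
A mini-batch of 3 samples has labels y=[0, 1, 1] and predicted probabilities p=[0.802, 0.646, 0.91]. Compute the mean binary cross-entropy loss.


L[0] = -ln(1-0.802) = -ln(0.198) = 1.6195
L[1] = -ln(0.646) = 0.437
L[2] = -ln(0.91) = 0.0943
mean = (1.6195 + 0.437 + 0.0943)/3 = 0.7169

0.7169


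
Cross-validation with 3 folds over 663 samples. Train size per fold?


Fold size = 663/3 = 221
Training per fold = 663 - 221 = 442

442


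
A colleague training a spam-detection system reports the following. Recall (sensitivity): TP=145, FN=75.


Recall = TP/(TP+FN)
= 145/(145+75)
= 145/220 = 65.91%

65.91%


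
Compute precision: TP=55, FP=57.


Precision = TP/(TP+FP)
= 55/(55+57)
= 55/112 = 49.11%

49.11%


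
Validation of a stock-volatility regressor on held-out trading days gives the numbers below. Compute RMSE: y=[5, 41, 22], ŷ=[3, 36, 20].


MSE = 33/3 = 11
RMSE = √(33/3) = 3.3166

3.3166


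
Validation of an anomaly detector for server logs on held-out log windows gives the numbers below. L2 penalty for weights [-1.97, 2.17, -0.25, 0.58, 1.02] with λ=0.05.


‖w‖₂² = (-1.97)² + (2.17)² + (-0.25)² + (0.58)² + (1.02)²
     = 3.8809 + 4.7089 + 0.0625 + 0.3364 + 1.0404
     = 10.0291
λ·‖w‖₂² = 0.05·10.0291 = 0.501455

0.501455


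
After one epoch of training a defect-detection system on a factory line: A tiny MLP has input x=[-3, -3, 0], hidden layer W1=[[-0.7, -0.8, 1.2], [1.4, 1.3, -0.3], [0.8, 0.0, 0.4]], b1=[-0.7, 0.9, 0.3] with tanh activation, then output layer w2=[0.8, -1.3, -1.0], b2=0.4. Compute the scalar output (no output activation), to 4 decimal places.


z1[0] = (-0.7)·(-3) + (-0.8)·(-3) + (1.2)·(0) - 0.7 = 3.8
z1[1] = (1.4)·(-3) + (1.3)·(-3) + (-0.3)·(0) + 0.9 = -7.2
z1[2] = (0.8)·(-3) + (0.0)·(-3) + (0.4)·(0) + 0.3 = -2.1
h = tanh(z1) = [0.999, -1.0, -0.9705]
output = (0.8)·(0.999) + (-1.3)·(-1.0) + (-1.0)·(-0.9705) + 0.4 = 3.4697

3.4697


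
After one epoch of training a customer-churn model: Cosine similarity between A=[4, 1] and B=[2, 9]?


A·B = 4·2 + 1·9 = 17
‖A‖ = √17 = 4.1231, ‖B‖ = √85 = 9.2195
cos = 17/(√17·√85) = 17/√1445 = 0.4472

0.4472


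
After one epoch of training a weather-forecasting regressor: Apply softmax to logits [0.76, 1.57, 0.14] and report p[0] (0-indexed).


Exponentials: e^0.76=2.1383, e^1.57=4.8066, e^0.14=1.1503
Sum = 8.0952
Softmax = [0.2641, 0.5938, 0.1421]
p[0] = 2.1383/8.0952 = 0.2641

0.2641


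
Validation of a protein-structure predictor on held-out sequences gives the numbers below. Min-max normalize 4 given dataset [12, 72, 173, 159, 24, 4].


min=4, max=173
(4-4)/(173-4) = 0/169 = 0.0

0.0


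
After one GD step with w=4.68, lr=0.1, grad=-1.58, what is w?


w_new = w - α·∇
= 4.68 - 0.1·-1.58
= 4.68 + 0.158
= 4.838

4.838


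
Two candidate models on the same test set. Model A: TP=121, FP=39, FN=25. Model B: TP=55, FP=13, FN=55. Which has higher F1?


Model A: P=121/160=0.7562, R=121/146=0.8288, F1=2PR/(P+R)=2TP/(2TP+FP+FN)=242/306=0.7908
Model B: P=55/68=0.8088, R=55/110=0.5, F1=2PR/(P+R)=2TP/(2TP+FP+FN)=110/178=0.618
0.7908 > 0.618 → Model A

Model A


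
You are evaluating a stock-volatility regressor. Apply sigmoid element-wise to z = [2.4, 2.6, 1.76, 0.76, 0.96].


σ(2.4) = 1/(1+e^-2.4) = 0.9168
σ(2.6) = 1/(1+e^-2.6) = 0.9309
σ(1.76) = 1/(1+e^-1.76) = 0.8532
σ(0.76) = 1/(1+e^-0.76) = 0.6814
σ(0.96) = 1/(1+e^-0.96) = 0.7231
result = [0.9168, 0.9309, 0.8532, 0.6814, 0.7231]

[0.9168, 0.9309, 0.8532, 0.6814, 0.7231]


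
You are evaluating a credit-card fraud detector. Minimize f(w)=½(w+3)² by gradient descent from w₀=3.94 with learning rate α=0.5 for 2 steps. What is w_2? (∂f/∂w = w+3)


step 1: grad = 3.94+3 = 6.94; w = 3.94 - 0.5·(6.94) = 0.47
step 2: grad = 0.47+3 = 3.47; w = 0.47 - 0.5·(3.47) = -1.265

-1.265


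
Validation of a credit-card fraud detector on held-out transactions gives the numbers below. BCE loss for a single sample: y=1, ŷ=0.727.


BCE = -[y·ln(p) + (1-y)·ln(1-p)]
= -1·ln(0.727) - 0
= -ln(0.727) = 0.3188

0.3188


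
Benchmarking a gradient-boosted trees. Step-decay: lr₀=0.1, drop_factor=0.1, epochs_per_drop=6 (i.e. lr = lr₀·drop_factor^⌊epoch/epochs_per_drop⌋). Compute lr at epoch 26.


n_drops = ⌊26/6⌋ = 4
lr = 0.1·0.1^4 = 0.1·0.0001 = 0.00001

0.00001


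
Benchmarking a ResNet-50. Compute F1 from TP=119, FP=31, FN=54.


Precision = 119/150 = 0.7933
Recall = 119/173 = 0.6879
F1 = 2·P·R/(P+R) = 2·TP/(2·TP+FP+FN) = 238/(238+31+54) = 238/323 = 0.7368

0.7368


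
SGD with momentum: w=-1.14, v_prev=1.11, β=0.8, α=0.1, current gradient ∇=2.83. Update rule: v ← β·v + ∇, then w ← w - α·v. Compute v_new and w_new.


v_new = 0.8·1.11 + 2.83 = 0.888 + 2.83 = 3.718
w_new = -1.14 - 0.1·3.718 = -1.14 - 0.3718 = -1.5118

v_new=3.718, w_new=-1.5118


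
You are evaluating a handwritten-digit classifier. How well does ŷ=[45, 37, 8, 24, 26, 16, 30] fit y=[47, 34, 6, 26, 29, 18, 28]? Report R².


ȳ = 26.8571
SS_res = Σ(y-ŷ)² = 38
SS_tot = Σ(y-ȳ)² = 976.86
R² = 1 - SS_res/SS_tot = 1 - 0.0389 = 0.9611

0.9611


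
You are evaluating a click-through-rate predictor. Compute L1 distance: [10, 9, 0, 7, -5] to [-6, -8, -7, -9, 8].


d = |10+ 6| + |9+ 8| + |0+ 7| + |7+ 9| + |-5-8|
  = 16 + 17 + 7 + 16 + 13
  = 69

69


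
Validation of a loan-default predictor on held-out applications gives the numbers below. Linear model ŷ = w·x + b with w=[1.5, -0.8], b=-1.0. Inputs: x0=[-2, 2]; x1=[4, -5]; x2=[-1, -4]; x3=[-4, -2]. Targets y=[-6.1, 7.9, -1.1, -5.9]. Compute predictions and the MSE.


ŷ0 = (1.5)·(-2) + (-0.8)·(2) - 1.0 = -5.6
ŷ1 = (1.5)·(4) + (-0.8)·(-5) - 1.0 = 9.0
ŷ2 = (1.5)·(-1) + (-0.8)·(-4) - 1.0 = 0.7
ŷ3 = (1.5)·(-4) + (-0.8)·(-2) - 1.0 = -5.4
errors² = [0.25, 1.21, 3.24, 0.25]
MSE = 4.9500/4 = 1.2375

1.2375


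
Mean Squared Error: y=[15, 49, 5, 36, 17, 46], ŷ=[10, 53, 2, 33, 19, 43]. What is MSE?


Squared errors: (15-10)²=25, (49-53)²=16, (5-2)²=9, (36-33)²=9, (17-19)²=4, (46-43)²=9
Sum = 72
MSE = 72/6 = 12

12


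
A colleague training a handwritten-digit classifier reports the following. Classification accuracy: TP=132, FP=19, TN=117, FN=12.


Accuracy = (TP+TN)/(TP+TN+FP+FN)
= (132+117)/(280)
= 249/280 = 88.93%

88.93%


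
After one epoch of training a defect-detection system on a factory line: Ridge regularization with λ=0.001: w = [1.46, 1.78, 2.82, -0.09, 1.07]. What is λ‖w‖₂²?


‖w‖₂² = (1.46)² + (1.78)² + (2.82)² + (-0.09)² + (1.07)²
     = 2.1316 + 3.1684 + 7.9524 + 0.0081 + 1.1449
     = 14.4054
λ·‖w‖₂² = 0.001·14.4054 = 0.014405

0.014405


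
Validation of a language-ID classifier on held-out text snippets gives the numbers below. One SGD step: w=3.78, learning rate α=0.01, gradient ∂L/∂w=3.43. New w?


w_new = w - α·∇
= 3.78 - 0.01·3.43
= 3.78 - 0.0343
= 3.7457

3.7457


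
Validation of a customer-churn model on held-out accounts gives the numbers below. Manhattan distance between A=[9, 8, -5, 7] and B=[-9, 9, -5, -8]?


d = |9+ 9| + |8-9| + |-5+ 5| + |7+ 8|
  = 18 + 1 + 0 + 15
  = 34

34


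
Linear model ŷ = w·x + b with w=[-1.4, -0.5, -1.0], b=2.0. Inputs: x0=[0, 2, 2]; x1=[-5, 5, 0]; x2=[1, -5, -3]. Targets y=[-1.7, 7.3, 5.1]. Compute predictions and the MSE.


ŷ0 = (-1.4)·(0) + (-0.5)·(2) + (-1.0)·(2) + 2.0 = -1.0
ŷ1 = (-1.4)·(-5) + (-0.5)·(5) + (-1.0)·(0) + 2.0 = 6.5
ŷ2 = (-1.4)·(1) + (-0.5)·(-5) + (-1.0)·(-3) + 2.0 = 6.1
errors² = [0.49, 0.64, 1.0]
MSE = 2.1300/3 = 0.71

0.71


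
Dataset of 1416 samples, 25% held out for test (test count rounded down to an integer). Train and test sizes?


Test = ⌊1416·25/100⌋ = 354
Train = 1416 - 354 = 1062

Train: 1062, Test: 354


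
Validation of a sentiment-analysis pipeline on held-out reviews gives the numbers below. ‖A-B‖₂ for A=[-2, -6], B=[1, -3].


d = √((-2-1)² + (-6+ 3)²)
  = √(9 + 9)
  = √18 = 4.2426

4.2426


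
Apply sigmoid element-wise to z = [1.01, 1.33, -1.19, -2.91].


σ(1.01) = 1/(1+e^-1.01) = 0.733
σ(1.33) = 1/(1+e^-1.33) = 0.7908
σ(-1.19) = 1/(1+e^1.19) = 0.2333
σ(-2.91) = 1/(1+e^2.91) = 0.0517
result = [0.733, 0.7908, 0.2333, 0.0517]

[0.733, 0.7908, 0.2333, 0.0517]


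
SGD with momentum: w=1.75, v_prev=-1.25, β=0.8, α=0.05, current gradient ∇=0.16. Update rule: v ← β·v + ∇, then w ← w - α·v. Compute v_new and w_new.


v_new = 0.8·-1.25 + 0.16 = -1 + 0.16 = -0.84
w_new = 1.75 - 0.05·-0.84 = 1.75 + 0.042 = 1.792

v_new=-0.84, w_new=1.792


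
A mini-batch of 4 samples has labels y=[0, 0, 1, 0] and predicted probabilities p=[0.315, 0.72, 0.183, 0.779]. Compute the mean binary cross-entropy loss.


L[0] = -ln(1-0.315) = -ln(0.685) = 0.3783
L[1] = -ln(1-0.72) = -ln(0.28) = 1.273
L[2] = -ln(0.183) = 1.6983
L[3] = -ln(1-0.779) = -ln(0.221) = 1.5096
mean = (0.3783 + 1.273 + 1.6983 + 1.5096)/4 = 1.2148

1.2148
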